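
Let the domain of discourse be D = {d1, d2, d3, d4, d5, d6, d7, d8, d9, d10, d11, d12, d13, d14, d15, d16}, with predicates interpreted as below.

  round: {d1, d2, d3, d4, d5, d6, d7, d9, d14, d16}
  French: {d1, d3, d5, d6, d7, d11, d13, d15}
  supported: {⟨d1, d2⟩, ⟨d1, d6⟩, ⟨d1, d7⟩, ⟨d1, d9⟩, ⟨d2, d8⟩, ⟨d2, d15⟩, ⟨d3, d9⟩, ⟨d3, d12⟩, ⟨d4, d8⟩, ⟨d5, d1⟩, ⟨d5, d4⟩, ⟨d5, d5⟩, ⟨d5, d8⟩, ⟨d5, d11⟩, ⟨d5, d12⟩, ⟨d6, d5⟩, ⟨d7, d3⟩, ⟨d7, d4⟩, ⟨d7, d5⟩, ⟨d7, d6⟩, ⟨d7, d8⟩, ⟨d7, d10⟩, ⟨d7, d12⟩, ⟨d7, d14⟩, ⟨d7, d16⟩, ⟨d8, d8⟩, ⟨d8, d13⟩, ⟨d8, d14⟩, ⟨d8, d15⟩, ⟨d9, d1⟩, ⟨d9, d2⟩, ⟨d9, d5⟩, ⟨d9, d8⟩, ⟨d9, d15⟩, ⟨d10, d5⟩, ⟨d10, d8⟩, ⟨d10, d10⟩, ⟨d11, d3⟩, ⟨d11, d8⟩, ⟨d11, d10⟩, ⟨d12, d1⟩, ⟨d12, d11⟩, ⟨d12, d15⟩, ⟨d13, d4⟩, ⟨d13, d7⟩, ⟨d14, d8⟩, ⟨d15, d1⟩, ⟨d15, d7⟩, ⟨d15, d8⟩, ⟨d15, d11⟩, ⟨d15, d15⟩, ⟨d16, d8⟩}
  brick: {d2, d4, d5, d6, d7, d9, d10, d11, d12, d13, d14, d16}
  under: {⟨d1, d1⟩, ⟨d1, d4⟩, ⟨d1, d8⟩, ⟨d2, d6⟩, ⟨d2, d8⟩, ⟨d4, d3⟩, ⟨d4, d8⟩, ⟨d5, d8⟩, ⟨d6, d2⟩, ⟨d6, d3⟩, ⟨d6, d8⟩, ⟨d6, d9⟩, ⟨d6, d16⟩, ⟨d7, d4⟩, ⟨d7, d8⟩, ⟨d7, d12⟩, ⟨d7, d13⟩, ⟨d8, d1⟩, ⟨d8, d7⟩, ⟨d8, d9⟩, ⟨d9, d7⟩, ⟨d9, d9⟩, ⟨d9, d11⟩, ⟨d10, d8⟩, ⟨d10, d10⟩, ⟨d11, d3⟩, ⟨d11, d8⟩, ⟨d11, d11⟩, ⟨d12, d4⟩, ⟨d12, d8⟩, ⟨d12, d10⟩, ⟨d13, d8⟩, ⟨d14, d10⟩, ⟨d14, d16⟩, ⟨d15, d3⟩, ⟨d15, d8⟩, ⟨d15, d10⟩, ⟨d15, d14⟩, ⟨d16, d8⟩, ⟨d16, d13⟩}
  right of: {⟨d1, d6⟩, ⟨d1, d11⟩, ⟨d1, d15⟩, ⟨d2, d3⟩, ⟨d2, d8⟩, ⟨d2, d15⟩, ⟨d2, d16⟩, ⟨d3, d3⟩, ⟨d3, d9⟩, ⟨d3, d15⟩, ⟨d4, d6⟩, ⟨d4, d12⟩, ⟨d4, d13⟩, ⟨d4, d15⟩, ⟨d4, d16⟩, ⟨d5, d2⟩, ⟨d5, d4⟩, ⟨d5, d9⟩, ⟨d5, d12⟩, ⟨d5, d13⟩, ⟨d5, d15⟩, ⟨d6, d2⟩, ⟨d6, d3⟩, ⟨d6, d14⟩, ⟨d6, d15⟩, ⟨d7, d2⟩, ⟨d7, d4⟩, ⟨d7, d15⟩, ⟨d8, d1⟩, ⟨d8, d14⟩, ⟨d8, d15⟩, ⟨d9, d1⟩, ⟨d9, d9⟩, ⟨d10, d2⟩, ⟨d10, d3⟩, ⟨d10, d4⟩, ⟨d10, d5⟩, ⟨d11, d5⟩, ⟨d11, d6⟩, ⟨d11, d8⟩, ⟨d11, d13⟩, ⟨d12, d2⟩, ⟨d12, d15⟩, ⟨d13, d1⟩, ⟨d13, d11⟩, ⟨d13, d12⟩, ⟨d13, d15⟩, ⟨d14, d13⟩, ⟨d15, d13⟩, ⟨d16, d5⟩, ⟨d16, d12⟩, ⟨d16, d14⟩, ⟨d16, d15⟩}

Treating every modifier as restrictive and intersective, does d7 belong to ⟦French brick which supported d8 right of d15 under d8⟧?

⟦which supported d8⟧ = {x : ⟨x, d8⟩ ∈ ⟦supported⟧} = {d2, d4, d5, d7, d8, d9, d10, d11, d14, d15, d16}
⟦right of d15⟧ = {x : ⟨x, d15⟩ ∈ ⟦right of⟧} = {d1, d2, d3, d4, d5, d6, d7, d8, d12, d13, d16}
⟦under d8⟧ = {x : ⟨x, d8⟩ ∈ ⟦under⟧} = {d1, d2, d4, d5, d6, d7, d10, d11, d12, d13, d15, d16}
⟦brick⟧ = {d2, d4, d5, d6, d7, d9, d10, d11, d12, d13, d14, d16}
… ∩ ⟦which supported d8⟧ = {d2, d4, d5, d6, d7, d9, d10, d11, d12, d13, d14, d16} ∩ {d2, d4, d5, d7, d8, d9, d10, d11, d14, d15, d16} = {d2, d4, d5, d7, d9, d10, d11, d14, d16}
… ∩ ⟦right of d15⟧ = {d2, d4, d5, d7, d9, d10, d11, d14, d16} ∩ {d1, d2, d3, d4, d5, d6, d7, d8, d12, d13, d16} = {d2, d4, d5, d7, d16}
… ∩ ⟦under d8⟧ = {d2, d4, d5, d7, d16} ∩ {d1, d2, d4, d5, d6, d7, d10, d11, d12, d13, d15, d16} = {d2, d4, d5, d7, d16}
… ∩ ⟦French⟧ = {d2, d4, d5, d7, d16} ∩ {d1, d3, d5, d6, d7, d11, d13, d15} = {d5, d7}
⟦French brick which supported d8 right of d15 under d8⟧ = {d5, d7}; d7 ∈ this set.

yes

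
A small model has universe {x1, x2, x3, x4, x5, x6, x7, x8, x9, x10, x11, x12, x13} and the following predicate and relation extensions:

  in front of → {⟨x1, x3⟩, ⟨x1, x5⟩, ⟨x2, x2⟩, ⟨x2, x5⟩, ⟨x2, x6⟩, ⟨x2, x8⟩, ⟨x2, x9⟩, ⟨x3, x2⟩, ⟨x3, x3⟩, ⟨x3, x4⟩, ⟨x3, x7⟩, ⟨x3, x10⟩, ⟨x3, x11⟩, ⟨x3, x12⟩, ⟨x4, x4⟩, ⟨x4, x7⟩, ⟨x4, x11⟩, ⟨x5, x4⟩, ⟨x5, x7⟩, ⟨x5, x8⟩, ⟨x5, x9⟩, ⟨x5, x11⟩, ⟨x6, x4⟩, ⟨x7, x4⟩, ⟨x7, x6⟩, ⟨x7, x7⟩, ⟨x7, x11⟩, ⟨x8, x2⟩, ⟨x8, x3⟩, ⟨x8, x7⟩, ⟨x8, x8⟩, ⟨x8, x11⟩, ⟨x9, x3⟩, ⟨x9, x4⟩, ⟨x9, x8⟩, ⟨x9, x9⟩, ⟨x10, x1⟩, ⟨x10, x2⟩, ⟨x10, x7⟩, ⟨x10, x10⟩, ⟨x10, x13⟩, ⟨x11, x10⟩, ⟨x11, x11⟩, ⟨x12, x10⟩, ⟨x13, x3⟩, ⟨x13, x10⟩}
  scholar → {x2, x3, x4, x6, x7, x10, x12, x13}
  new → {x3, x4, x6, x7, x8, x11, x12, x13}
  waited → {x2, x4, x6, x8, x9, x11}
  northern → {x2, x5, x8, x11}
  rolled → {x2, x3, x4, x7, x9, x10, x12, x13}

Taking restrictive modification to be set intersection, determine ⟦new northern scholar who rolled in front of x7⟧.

∅

⟦who rolled⟧ = ⟦rolled⟧ = {x2, x3, x4, x7, x9, x10, x12, x13}
⟦in front of x7⟧ = {x : ⟨x, x7⟩ ∈ ⟦in front of⟧} = {x3, x4, x5, x7, x8, x10}
⟦scholar⟧ = {x2, x3, x4, x6, x7, x10, x12, x13}
… ∩ ⟦who rolled⟧ = {x2, x3, x4, x6, x7, x10, x12, x13} ∩ {x2, x3, x4, x7, x9, x10, x12, x13} = {x2, x3, x4, x7, x10, x12, x13}
… ∩ ⟦in front of x7⟧ = {x2, x3, x4, x7, x10, x12, x13} ∩ {x3, x4, x5, x7, x8, x10} = {x3, x4, x7, x10}
… ∩ ⟦new⟧ = {x3, x4, x7, x10} ∩ {x3, x4, x6, x7, x8, x11, x12, x13} = {x3, x4, x7}
… ∩ ⟦northern⟧ = {x3, x4, x7} ∩ {x2, x5, x8, x11} = ∅
So ⟦new northern scholar who rolled in front of x7⟧ = ∅.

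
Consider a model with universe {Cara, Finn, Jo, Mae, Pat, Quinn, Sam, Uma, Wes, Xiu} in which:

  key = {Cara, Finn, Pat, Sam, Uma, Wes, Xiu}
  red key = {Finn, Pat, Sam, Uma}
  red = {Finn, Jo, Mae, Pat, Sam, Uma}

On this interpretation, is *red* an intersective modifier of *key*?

⟦red⟧ ∩ ⟦key⟧ = {Finn, Jo, Mae, Pat, Sam, Uma} ∩ {Cara, Finn, Pat, Sam, Uma, Wes, Xiu} = {Finn, Pat, Sam, Uma}
Observed ⟦red key⟧ = {Finn, Pat, Sam, Uma}.
These coincide, so the modifier is intersective here.

yes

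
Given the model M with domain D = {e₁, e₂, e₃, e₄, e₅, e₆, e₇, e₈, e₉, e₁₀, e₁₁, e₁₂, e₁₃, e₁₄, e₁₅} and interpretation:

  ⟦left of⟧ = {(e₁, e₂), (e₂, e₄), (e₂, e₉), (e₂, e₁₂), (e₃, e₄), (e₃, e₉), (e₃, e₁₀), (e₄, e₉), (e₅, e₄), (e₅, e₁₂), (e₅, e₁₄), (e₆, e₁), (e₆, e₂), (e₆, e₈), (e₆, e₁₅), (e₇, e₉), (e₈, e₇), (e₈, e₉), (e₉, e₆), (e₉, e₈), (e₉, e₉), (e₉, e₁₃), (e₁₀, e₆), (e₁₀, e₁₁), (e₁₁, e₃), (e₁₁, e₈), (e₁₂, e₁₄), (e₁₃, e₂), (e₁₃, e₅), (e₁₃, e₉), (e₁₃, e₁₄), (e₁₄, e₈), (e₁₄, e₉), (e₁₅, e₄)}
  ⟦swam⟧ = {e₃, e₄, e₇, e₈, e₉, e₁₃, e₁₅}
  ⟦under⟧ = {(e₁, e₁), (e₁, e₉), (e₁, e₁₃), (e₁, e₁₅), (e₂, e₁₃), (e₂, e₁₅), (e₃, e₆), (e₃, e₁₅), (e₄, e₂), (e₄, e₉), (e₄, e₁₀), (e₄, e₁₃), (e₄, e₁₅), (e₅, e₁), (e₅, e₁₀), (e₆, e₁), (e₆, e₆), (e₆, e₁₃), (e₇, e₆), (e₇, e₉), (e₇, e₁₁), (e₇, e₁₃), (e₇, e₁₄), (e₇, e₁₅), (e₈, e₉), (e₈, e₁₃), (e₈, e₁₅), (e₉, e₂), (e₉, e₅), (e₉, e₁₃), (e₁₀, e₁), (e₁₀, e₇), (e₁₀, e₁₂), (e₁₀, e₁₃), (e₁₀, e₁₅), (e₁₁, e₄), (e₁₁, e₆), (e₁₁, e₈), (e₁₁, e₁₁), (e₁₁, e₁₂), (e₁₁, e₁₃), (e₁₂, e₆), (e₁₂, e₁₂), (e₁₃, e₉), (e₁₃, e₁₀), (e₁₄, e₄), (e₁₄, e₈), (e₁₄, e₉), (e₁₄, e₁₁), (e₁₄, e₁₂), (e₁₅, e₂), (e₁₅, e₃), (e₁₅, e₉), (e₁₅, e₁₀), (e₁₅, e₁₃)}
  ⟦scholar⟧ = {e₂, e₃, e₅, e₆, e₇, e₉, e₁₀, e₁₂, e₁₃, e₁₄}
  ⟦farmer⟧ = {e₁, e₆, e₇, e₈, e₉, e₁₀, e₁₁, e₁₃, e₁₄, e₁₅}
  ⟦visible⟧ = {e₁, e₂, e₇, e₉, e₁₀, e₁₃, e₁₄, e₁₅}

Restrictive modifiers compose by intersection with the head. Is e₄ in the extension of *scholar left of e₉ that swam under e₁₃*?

no

⟦left of e₉⟧ = {x : ⟨x, e₉⟩ ∈ ⟦left of⟧} = {e₂, e₃, e₄, e₇, e₈, e₉, e₁₃, e₁₄}
⟦that swam⟧ = ⟦swam⟧ = {e₃, e₄, e₇, e₈, e₉, e₁₃, e₁₅}
⟦under e₁₃⟧ = {x : ⟨x, e₁₃⟩ ∈ ⟦under⟧} = {e₁, e₂, e₄, e₆, e₇, e₈, e₉, e₁₀, e₁₁, e₁₅}
⟦scholar⟧ = {e₂, e₃, e₅, e₆, e₇, e₉, e₁₀, e₁₂, e₁₃, e₁₄}
… ∩ ⟦left of e₉⟧ = {e₂, e₃, e₅, e₆, e₇, e₉, e₁₀, e₁₂, e₁₃, e₁₄} ∩ {e₂, e₃, e₄, e₇, e₈, e₉, e₁₃, e₁₄} = {e₂, e₃, e₇, e₉, e₁₃, e₁₄}
… ∩ ⟦that swam⟧ = {e₂, e₃, e₇, e₉, e₁₃, e₁₄} ∩ {e₃, e₄, e₇, e₈, e₉, e₁₃, e₁₅} = {e₃, e₇, e₉, e₁₃}
… ∩ ⟦under e₁₃⟧ = {e₃, e₇, e₉, e₁₃} ∩ {e₁, e₂, e₄, e₆, e₇, e₈, e₉, e₁₀, e₁₁, e₁₅} = {e₇, e₉}
⟦scholar left of e₉ that swam under e₁₃⟧ = {e₇, e₉}; e₄ ∉ this set.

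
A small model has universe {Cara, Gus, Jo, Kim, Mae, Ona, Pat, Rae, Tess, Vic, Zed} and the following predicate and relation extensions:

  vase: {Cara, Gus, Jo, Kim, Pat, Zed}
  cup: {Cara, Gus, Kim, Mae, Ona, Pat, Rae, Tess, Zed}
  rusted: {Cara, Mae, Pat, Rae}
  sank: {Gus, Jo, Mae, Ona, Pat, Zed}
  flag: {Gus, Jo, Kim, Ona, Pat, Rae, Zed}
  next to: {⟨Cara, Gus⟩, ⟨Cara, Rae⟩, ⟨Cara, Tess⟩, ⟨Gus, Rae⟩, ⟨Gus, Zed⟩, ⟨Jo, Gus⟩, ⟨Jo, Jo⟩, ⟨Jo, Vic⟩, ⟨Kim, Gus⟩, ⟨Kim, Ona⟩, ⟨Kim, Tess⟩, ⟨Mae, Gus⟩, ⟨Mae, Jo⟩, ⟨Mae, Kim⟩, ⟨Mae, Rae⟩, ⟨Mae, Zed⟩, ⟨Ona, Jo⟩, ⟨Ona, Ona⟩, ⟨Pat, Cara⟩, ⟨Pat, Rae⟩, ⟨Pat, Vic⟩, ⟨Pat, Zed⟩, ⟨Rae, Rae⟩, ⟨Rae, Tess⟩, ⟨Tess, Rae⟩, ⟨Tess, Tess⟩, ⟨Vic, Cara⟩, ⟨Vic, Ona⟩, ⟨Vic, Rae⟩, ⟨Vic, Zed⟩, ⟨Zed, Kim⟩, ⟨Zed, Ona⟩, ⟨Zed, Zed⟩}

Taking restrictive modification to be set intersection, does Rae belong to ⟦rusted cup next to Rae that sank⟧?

⟦next to Rae⟧ = {x : ⟨x, Rae⟩ ∈ ⟦next to⟧} = {Cara, Gus, Mae, Pat, Rae, Tess, Vic}
⟦that sank⟧ = ⟦sank⟧ = {Gus, Jo, Mae, Ona, Pat, Zed}
⟦cup⟧ = {Cara, Gus, Kim, Mae, Ona, Pat, Rae, Tess, Zed}
… ∩ ⟦next to Rae⟧ = {Cara, Gus, Kim, Mae, Ona, Pat, Rae, Tess, Zed} ∩ {Cara, Gus, Mae, Pat, Rae, Tess, Vic} = {Cara, Gus, Mae, Pat, Rae, Tess}
… ∩ ⟦that sank⟧ = {Cara, Gus, Mae, Pat, Rae, Tess} ∩ {Gus, Jo, Mae, Ona, Pat, Zed} = {Gus, Mae, Pat}
… ∩ ⟦rusted⟧ = {Gus, Mae, Pat} ∩ {Cara, Mae, Pat, Rae} = {Mae, Pat}
⟦rusted cup next to Rae that sank⟧ = {Mae, Pat}; Rae ∉ this set.

no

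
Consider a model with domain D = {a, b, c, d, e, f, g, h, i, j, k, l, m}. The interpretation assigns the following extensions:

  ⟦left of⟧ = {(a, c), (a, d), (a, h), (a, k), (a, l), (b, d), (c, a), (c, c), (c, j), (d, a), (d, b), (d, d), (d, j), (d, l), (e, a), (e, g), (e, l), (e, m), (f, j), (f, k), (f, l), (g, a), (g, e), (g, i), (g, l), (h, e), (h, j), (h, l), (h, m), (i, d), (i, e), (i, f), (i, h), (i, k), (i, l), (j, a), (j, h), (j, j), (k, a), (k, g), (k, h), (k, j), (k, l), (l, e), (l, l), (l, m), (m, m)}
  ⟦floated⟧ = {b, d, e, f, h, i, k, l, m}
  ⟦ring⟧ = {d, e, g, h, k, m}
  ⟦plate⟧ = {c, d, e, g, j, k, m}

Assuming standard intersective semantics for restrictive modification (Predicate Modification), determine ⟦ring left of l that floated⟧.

{d, e, h, k}

⟦left of l⟧ = {x : ⟨x, l⟩ ∈ ⟦left of⟧} = {a, d, e, f, g, h, i, k, l}
⟦that floated⟧ = ⟦floated⟧ = {b, d, e, f, h, i, k, l, m}
⟦ring⟧ = {d, e, g, h, k, m}
… ∩ ⟦left of l⟧ = {d, e, g, h, k, m} ∩ {a, d, e, f, g, h, i, k, l} = {d, e, g, h, k}
… ∩ ⟦that floated⟧ = {d, e, g, h, k} ∩ {b, d, e, f, h, i, k, l, m} = {d, e, h, k}
So ⟦ring left of l that floated⟧ = {d, e, h, k}.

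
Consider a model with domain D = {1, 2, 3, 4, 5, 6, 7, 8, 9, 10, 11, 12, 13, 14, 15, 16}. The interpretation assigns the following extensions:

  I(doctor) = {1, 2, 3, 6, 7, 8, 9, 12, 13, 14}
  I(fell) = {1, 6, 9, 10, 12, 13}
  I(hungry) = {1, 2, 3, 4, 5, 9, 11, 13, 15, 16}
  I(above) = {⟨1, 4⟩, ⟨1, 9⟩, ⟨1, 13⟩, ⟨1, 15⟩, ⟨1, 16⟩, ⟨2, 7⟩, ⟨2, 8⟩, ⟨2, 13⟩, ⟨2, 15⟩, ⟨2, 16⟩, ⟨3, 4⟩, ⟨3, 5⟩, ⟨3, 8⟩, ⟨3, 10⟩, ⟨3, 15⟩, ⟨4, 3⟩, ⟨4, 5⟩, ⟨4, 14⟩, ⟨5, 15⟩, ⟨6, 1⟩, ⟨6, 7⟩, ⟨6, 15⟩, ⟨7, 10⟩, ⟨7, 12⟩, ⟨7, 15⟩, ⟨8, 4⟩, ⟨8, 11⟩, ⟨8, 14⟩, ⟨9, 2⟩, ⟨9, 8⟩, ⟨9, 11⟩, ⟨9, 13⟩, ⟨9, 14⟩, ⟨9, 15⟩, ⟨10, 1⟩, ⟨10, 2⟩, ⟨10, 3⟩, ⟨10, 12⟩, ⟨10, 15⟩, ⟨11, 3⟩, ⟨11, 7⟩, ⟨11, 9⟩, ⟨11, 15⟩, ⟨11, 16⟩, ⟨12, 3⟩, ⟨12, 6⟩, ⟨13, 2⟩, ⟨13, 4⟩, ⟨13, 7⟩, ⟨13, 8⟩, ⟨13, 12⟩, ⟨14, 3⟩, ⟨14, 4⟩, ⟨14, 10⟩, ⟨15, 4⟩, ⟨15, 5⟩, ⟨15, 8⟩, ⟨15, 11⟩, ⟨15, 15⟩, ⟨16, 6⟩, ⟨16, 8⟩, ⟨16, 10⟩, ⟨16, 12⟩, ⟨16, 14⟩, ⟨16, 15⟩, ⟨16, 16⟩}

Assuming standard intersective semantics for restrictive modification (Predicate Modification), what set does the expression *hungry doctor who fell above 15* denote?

{1, 9}

⟦who fell⟧ = ⟦fell⟧ = {1, 6, 9, 10, 12, 13}
⟦above 15⟧ = {x : ⟨x, 15⟩ ∈ ⟦above⟧} = {1, 2, 3, 5, 6, 7, 9, 10, 11, 15, 16}
⟦doctor⟧ = {1, 2, 3, 6, 7, 8, 9, 12, 13, 14}
… ∩ ⟦who fell⟧ = {1, 2, 3, 6, 7, 8, 9, 12, 13, 14} ∩ {1, 6, 9, 10, 12, 13} = {1, 6, 9, 12, 13}
… ∩ ⟦above 15⟧ = {1, 6, 9, 12, 13} ∩ {1, 2, 3, 5, 6, 7, 9, 10, 11, 15, 16} = {1, 6, 9}
… ∩ ⟦hungry⟧ = {1, 6, 9} ∩ {1, 2, 3, 4, 5, 9, 11, 13, 15, 16} = {1, 9}
So ⟦hungry doctor who fell above 15⟧ = {1, 9}.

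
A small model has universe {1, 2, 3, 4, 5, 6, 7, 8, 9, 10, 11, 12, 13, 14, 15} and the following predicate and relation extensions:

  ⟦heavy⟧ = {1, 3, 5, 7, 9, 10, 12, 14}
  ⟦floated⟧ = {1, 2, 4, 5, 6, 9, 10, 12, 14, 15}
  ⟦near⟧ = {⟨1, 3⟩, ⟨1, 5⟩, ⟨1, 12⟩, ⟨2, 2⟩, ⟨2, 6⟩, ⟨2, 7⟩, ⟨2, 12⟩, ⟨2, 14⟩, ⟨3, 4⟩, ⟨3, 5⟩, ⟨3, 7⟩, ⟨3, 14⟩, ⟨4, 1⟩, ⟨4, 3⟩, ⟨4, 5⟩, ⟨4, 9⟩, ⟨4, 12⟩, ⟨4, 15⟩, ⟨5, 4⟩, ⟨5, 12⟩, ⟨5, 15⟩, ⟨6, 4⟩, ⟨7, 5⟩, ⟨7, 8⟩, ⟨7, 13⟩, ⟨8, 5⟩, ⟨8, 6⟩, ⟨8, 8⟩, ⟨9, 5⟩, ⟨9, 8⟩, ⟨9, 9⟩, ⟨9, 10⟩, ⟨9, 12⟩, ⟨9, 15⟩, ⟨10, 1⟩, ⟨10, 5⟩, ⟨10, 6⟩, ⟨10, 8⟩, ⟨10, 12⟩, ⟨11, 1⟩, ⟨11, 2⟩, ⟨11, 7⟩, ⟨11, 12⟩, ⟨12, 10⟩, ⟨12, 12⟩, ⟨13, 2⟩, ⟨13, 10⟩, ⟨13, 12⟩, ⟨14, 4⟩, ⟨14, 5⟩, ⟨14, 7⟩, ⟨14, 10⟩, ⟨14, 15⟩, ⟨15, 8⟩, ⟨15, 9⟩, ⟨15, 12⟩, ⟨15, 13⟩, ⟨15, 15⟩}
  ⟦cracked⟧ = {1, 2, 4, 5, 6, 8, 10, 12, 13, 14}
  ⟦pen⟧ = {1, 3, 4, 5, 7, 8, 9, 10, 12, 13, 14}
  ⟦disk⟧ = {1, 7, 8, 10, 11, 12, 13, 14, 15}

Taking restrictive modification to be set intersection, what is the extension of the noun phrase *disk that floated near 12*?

⟦that floated⟧ = ⟦floated⟧ = {1, 2, 4, 5, 6, 9, 10, 12, 14, 15}
⟦near 12⟧ = {x : ⟨x, 12⟩ ∈ ⟦near⟧} = {1, 2, 4, 5, 9, 10, 11, 12, 13, 15}
⟦disk⟧ = {1, 7, 8, 10, 11, 12, 13, 14, 15}
… ∩ ⟦that floated⟧ = {1, 7, 8, 10, 11, 12, 13, 14, 15} ∩ {1, 2, 4, 5, 6, 9, 10, 12, 14, 15} = {1, 10, 12, 14, 15}
… ∩ ⟦near 12⟧ = {1, 10, 12, 14, 15} ∩ {1, 2, 4, 5, 9, 10, 11, 12, 13, 15} = {1, 10, 12, 15}
So ⟦disk that floated near 12⟧ = {1, 10, 12, 15}.

{1, 10, 12, 15}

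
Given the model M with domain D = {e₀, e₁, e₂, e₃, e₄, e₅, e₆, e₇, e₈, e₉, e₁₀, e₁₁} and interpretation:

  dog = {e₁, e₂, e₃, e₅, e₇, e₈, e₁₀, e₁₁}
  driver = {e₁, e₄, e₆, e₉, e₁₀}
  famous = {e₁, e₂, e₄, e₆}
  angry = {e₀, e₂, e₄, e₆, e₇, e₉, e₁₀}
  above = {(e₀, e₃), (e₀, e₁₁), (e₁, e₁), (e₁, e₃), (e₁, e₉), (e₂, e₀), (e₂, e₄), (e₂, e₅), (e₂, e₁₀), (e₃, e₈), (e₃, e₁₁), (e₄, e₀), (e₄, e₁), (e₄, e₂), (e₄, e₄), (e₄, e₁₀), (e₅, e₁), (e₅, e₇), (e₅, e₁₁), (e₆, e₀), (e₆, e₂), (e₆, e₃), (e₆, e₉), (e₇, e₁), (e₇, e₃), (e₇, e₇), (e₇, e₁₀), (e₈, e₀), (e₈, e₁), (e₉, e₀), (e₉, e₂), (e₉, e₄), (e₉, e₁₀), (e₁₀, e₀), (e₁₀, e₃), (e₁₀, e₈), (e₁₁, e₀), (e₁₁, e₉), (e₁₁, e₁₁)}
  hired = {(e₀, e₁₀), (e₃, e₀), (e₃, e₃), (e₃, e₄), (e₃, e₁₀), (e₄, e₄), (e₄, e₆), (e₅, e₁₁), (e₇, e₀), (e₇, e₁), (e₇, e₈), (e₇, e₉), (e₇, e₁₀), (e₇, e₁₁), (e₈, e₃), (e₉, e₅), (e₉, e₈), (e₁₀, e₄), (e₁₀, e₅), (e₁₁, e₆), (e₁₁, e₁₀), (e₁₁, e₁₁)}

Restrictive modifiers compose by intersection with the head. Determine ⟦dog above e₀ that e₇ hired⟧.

{e₈, e₁₀, e₁₁}

⟦above e₀⟧ = {x : ⟨x, e₀⟩ ∈ ⟦above⟧} = {e₂, e₄, e₆, e₈, e₉, e₁₀, e₁₁}
⟦that e₇ hired⟧ = {x : ⟨e₇, x⟩ ∈ ⟦hired⟧} = {e₀, e₁, e₈, e₉, e₁₀, e₁₁}
⟦dog⟧ = {e₁, e₂, e₃, e₅, e₇, e₈, e₁₀, e₁₁}
… ∩ ⟦above e₀⟧ = {e₁, e₂, e₃, e₅, e₇, e₈, e₁₀, e₁₁} ∩ {e₂, e₄, e₆, e₈, e₉, e₁₀, e₁₁} = {e₂, e₈, e₁₀, e₁₁}
… ∩ ⟦that e₇ hired⟧ = {e₂, e₈, e₁₀, e₁₁} ∩ {e₀, e₁, e₈, e₉, e₁₀, e₁₁} = {e₈, e₁₀, e₁₁}
So ⟦dog above e₀ that e₇ hired⟧ = {e₈, e₁₀, e₁₁}.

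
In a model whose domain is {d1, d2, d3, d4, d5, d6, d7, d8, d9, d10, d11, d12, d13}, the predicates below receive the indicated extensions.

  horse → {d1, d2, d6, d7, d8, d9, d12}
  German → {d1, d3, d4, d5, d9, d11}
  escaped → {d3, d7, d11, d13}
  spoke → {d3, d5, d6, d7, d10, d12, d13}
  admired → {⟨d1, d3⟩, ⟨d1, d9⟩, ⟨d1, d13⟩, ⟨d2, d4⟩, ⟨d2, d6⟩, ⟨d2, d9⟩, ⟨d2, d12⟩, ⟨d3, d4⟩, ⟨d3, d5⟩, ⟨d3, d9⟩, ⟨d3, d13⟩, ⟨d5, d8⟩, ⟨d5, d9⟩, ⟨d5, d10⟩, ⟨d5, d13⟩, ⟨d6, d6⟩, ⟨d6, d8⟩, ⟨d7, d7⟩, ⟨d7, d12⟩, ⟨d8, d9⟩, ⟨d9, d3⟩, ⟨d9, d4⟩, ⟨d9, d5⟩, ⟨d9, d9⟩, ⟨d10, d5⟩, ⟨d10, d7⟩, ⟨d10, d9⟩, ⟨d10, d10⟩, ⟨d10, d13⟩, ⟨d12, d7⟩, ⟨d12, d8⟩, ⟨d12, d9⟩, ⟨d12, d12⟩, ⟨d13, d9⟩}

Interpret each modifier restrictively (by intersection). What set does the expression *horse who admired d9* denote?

⟦who admired d9⟧ = {x : ⟨x, d9⟩ ∈ ⟦admired⟧} = {d1, d2, d3, d5, d8, d9, d10, d12, d13}
⟦horse⟧ = {d1, d2, d6, d7, d8, d9, d12}
… ∩ ⟦who admired d9⟧ = {d1, d2, d6, d7, d8, d9, d12} ∩ {d1, d2, d3, d5, d8, d9, d10, d12, d13} = {d1, d2, d8, d9, d12}
So ⟦horse who admired d9⟧ = {d1, d2, d8, d9, d12}.

{d1, d2, d8, d9, d12}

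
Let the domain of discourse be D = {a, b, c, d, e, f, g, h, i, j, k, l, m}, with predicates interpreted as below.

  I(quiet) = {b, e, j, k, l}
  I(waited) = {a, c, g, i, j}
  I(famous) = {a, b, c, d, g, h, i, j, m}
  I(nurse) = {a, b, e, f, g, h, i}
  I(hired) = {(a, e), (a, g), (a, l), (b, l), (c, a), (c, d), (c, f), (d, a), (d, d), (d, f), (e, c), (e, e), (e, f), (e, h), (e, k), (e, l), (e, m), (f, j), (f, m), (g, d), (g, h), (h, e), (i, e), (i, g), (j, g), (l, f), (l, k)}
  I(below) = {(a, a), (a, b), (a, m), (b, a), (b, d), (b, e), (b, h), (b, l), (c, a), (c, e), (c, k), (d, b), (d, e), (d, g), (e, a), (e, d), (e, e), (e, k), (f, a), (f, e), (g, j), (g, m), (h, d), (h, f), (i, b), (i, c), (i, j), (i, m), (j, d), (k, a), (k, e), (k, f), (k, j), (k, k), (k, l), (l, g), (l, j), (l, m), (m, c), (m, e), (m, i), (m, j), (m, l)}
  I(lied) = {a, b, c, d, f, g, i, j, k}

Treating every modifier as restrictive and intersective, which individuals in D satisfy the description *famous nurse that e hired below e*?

⟦that e hired⟧ = {x : ⟨e, x⟩ ∈ ⟦hired⟧} = {c, e, f, h, k, l, m}
⟦below e⟧ = {x : ⟨x, e⟩ ∈ ⟦below⟧} = {b, c, d, e, f, k, m}
⟦nurse⟧ = {a, b, e, f, g, h, i}
… ∩ ⟦that e hired⟧ = {a, b, e, f, g, h, i} ∩ {c, e, f, h, k, l, m} = {e, f, h}
… ∩ ⟦below e⟧ = {e, f, h} ∩ {b, c, d, e, f, k, m} = {e, f}
… ∩ ⟦famous⟧ = {e, f} ∩ {a, b, c, d, g, h, i, j, m} = ∅
So ⟦famous nurse that e hired below e⟧ = {}.

{}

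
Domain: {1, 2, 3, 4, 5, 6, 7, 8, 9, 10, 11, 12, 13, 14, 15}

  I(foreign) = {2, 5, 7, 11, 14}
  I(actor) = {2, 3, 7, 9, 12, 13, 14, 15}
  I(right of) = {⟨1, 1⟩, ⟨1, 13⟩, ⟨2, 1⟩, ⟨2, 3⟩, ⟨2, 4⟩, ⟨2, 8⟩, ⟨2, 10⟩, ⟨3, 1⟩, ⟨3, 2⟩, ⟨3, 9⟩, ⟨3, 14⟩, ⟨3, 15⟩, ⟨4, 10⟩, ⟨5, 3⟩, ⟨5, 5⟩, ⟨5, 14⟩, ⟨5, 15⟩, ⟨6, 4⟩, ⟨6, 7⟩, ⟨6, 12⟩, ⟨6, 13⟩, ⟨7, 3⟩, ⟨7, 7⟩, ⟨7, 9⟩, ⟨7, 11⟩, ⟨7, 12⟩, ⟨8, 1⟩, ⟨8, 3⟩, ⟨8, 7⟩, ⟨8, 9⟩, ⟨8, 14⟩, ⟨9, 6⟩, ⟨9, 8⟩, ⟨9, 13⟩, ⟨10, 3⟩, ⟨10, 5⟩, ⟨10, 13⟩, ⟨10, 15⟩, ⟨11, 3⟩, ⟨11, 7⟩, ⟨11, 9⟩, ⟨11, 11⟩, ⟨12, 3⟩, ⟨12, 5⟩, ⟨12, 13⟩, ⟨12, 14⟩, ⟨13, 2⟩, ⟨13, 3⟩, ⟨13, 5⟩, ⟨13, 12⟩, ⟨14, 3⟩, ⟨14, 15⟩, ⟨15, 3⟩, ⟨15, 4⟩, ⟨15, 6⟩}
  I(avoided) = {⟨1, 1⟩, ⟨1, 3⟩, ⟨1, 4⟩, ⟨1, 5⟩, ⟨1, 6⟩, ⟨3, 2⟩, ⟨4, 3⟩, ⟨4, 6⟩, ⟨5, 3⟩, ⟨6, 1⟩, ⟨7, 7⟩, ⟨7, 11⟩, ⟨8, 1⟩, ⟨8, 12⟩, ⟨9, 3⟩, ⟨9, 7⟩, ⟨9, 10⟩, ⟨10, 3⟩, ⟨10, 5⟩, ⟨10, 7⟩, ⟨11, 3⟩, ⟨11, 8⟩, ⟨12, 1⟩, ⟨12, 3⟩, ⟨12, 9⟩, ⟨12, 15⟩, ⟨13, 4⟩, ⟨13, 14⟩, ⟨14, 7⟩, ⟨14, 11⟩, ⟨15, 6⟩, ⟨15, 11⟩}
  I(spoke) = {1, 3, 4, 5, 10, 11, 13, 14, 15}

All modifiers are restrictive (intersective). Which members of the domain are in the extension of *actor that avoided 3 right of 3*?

⟦that avoided 3⟧ = {x : ⟨x, 3⟩ ∈ ⟦avoided⟧} = {1, 4, 5, 9, 10, 11, 12}
⟦right of 3⟧ = {x : ⟨x, 3⟩ ∈ ⟦right of⟧} = {2, 5, 7, 8, 10, 11, 12, 13, 14, 15}
⟦actor⟧ = {2, 3, 7, 9, 12, 13, 14, 15}
… ∩ ⟦that avoided 3⟧ = {2, 3, 7, 9, 12, 13, 14, 15} ∩ {1, 4, 5, 9, 10, 11, 12} = {9, 12}
… ∩ ⟦right of 3⟧ = {9, 12} ∩ {2, 5, 7, 8, 10, 11, 12, 13, 14, 15} = {12}
So ⟦actor that avoided 3 right of 3⟧ = {12}.

{12}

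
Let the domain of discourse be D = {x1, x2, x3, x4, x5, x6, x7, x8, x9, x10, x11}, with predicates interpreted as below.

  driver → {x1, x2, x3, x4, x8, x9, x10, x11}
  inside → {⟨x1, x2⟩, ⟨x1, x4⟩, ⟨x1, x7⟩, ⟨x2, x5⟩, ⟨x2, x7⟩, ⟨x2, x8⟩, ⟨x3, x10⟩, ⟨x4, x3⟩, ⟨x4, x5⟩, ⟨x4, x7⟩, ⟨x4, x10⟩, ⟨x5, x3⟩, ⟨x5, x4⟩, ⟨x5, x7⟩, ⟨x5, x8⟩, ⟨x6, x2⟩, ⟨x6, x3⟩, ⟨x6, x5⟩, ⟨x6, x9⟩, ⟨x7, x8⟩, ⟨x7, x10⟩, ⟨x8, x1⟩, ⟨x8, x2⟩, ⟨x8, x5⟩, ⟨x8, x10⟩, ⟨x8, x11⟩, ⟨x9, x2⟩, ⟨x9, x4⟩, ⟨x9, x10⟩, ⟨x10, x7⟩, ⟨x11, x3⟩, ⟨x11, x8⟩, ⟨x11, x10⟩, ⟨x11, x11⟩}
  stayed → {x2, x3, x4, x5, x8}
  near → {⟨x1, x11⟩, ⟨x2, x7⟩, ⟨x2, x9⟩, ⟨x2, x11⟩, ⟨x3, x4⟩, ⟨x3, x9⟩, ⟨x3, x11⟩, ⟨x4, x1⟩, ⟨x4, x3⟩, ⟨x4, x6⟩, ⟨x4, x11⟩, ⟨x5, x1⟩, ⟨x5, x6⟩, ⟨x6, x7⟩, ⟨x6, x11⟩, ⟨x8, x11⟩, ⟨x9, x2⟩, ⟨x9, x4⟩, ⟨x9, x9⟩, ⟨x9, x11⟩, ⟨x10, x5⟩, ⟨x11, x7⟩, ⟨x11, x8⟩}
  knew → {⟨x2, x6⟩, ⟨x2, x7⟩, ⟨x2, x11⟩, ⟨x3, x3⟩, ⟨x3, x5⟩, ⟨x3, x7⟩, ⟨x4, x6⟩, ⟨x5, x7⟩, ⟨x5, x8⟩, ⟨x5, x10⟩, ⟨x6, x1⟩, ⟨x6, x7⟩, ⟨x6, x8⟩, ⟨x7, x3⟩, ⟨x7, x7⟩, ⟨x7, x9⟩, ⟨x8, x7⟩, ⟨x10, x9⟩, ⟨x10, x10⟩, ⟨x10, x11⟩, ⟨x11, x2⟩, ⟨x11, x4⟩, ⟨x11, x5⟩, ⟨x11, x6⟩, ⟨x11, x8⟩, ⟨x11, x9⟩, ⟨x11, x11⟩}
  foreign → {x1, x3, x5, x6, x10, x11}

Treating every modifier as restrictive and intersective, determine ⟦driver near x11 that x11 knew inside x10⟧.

⟦near x11⟧ = {x : ⟨x, x11⟩ ∈ ⟦near⟧} = {x1, x2, x3, x4, x6, x8, x9}
⟦that x11 knew⟧ = {x : ⟨x11, x⟩ ∈ ⟦knew⟧} = {x2, x4, x5, x6, x8, x9, x11}
⟦inside x10⟧ = {x : ⟨x, x10⟩ ∈ ⟦inside⟧} = {x3, x4, x7, x8, x9, x11}
⟦driver⟧ = {x1, x2, x3, x4, x8, x9, x10, x11}
… ∩ ⟦near x11⟧ = {x1, x2, x3, x4, x8, x9, x10, x11} ∩ {x1, x2, x3, x4, x6, x8, x9} = {x1, x2, x3, x4, x8, x9}
… ∩ ⟦that x11 knew⟧ = {x1, x2, x3, x4, x8, x9} ∩ {x2, x4, x5, x6, x8, x9, x11} = {x2, x4, x8, x9}
… ∩ ⟦inside x10⟧ = {x2, x4, x8, x9} ∩ {x3, x4, x7, x8, x9, x11} = {x4, x8, x9}
So ⟦driver near x11 that x11 knew inside x10⟧ = {x4, x8, x9}.

{x4, x8, x9}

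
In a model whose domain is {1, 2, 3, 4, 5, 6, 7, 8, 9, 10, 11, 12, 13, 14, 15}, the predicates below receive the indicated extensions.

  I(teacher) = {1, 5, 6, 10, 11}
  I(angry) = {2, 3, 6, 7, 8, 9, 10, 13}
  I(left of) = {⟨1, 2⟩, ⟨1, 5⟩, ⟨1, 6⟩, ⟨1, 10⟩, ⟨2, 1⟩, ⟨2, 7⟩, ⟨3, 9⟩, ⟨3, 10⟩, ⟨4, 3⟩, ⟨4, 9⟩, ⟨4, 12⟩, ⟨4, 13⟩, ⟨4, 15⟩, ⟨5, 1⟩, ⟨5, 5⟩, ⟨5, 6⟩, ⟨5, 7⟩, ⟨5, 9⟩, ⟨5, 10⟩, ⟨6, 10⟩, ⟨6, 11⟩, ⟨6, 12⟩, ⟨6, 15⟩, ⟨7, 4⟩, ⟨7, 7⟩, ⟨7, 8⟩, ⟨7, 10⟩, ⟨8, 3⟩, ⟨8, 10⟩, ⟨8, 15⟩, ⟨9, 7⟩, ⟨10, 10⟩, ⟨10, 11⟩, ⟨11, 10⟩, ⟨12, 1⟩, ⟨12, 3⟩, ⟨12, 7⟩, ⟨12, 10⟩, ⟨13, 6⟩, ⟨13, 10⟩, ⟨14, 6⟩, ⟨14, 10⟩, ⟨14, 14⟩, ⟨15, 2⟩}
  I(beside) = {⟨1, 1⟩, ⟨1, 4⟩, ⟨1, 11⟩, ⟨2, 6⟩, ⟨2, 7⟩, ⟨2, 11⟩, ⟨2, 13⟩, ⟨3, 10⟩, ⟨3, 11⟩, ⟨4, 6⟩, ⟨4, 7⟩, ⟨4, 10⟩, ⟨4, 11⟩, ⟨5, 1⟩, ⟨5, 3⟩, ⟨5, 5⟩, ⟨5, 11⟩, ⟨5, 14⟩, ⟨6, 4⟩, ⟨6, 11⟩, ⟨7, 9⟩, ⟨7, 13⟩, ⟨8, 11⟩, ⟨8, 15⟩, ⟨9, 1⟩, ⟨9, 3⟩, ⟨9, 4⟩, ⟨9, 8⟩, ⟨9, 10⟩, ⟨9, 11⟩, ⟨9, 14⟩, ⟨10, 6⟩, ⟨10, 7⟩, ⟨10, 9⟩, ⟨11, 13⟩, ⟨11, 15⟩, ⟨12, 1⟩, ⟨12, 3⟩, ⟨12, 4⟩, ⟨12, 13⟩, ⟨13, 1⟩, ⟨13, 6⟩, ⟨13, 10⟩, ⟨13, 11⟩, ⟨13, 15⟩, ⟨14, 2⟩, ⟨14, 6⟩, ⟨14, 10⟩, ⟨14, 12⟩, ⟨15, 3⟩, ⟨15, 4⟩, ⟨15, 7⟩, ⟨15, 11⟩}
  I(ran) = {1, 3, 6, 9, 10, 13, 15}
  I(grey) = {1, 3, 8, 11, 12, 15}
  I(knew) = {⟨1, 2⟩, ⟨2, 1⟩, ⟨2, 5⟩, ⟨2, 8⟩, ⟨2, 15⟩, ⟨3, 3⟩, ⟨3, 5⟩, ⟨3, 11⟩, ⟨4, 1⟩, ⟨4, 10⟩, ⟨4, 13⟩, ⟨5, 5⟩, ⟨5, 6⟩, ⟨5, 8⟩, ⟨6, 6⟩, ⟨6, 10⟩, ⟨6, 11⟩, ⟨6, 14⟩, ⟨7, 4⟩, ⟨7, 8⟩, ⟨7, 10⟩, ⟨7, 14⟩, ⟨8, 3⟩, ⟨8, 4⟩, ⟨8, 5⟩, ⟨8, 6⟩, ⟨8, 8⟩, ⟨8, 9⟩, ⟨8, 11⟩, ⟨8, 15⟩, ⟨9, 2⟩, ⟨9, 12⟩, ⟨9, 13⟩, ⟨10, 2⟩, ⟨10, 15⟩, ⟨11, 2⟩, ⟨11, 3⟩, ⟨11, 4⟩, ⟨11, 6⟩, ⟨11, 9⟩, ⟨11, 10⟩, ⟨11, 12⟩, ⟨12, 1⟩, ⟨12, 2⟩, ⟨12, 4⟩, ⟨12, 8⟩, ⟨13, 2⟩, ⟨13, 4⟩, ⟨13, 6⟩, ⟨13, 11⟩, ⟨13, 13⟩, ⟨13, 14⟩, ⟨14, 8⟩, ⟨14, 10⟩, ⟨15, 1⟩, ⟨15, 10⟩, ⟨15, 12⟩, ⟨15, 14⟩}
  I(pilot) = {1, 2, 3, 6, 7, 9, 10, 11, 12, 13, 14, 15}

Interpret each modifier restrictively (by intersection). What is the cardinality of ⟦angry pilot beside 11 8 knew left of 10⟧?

2

⟦beside 11⟧ = {x : ⟨x, 11⟩ ∈ ⟦beside⟧} = {1, 2, 3, 4, 5, 6, 8, 9, 13, 15}
⟦8 knew⟧ = {x : ⟨8, x⟩ ∈ ⟦knew⟧} = {3, 4, 5, 6, 8, 9, 11, 15}
⟦left of 10⟧ = {x : ⟨x, 10⟩ ∈ ⟦left of⟧} = {1, 3, 5, 6, 7, 8, 10, 11, 12, 13, 14}
⟦pilot⟧ = {1, 2, 3, 6, 7, 9, 10, 11, 12, 13, 14, 15}
… ∩ ⟦beside 11⟧ = {1, 2, 3, 6, 7, 9, 10, 11, 12, 13, 14, 15} ∩ {1, 2, 3, 4, 5, 6, 8, 9, 13, 15} = {1, 2, 3, 6, 9, 13, 15}
… ∩ ⟦8 knew⟧ = {1, 2, 3, 6, 9, 13, 15} ∩ {3, 4, 5, 6, 8, 9, 11, 15} = {3, 6, 9, 15}
… ∩ ⟦left of 10⟧ = {3, 6, 9, 15} ∩ {1, 3, 5, 6, 7, 8, 10, 11, 12, 13, 14} = {3, 6}
… ∩ ⟦angry⟧ = {3, 6} ∩ {2, 3, 6, 7, 8, 9, 10, 13} = {3, 6}
⟦angry pilot beside 11 8 knew left of 10⟧ = {3, 6}, so the cardinality is 2.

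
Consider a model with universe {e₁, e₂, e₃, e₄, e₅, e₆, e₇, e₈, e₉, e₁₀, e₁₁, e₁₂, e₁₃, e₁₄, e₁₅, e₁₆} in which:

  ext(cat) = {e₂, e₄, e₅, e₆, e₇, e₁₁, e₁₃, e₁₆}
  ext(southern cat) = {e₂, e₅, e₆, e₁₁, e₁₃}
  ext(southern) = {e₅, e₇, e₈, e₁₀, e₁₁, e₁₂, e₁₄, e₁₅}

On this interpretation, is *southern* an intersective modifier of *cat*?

no

⟦southern⟧ ∩ ⟦cat⟧ = {e₅, e₇, e₈, e₁₀, e₁₁, e₁₂, e₁₄, e₁₅} ∩ {e₂, e₄, e₅, e₆, e₇, e₁₁, e₁₃, e₁₆} = {e₅, e₇, e₁₁}
Observed ⟦southern cat⟧ = {e₂, e₅, e₆, e₁₁, e₁₃}.
These differ, so the modifier is not intersective in this model.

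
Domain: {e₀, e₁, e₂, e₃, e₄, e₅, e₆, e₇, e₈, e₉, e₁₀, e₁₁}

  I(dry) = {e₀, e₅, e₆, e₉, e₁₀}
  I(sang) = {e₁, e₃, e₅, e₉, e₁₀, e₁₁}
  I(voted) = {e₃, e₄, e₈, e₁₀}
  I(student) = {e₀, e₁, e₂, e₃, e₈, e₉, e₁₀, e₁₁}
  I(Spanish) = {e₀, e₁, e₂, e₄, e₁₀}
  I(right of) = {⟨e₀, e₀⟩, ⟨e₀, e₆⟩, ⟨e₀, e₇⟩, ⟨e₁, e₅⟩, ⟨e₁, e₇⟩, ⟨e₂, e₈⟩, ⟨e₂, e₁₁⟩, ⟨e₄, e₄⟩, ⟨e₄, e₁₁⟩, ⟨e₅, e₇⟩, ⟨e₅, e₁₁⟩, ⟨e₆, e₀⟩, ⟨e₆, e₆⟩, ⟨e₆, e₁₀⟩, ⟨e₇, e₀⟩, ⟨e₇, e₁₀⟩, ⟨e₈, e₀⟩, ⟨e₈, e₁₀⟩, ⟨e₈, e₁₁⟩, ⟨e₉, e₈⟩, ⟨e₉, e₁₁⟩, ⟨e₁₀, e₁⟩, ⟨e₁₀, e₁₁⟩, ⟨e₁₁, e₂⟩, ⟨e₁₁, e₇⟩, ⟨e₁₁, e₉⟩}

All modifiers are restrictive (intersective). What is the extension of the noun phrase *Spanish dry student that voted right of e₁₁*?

⟦that voted⟧ = ⟦voted⟧ = {e₃, e₄, e₈, e₁₀}
⟦right of e₁₁⟧ = {x : ⟨x, e₁₁⟩ ∈ ⟦right of⟧} = {e₂, e₄, e₅, e₈, e₉, e₁₀}
⟦student⟧ = {e₀, e₁, e₂, e₃, e₈, e₉, e₁₀, e₁₁}
… ∩ ⟦that voted⟧ = {e₀, e₁, e₂, e₃, e₈, e₉, e₁₀, e₁₁} ∩ {e₃, e₄, e₈, e₁₀} = {e₃, e₈, e₁₀}
… ∩ ⟦right of e₁₁⟧ = {e₃, e₈, e₁₀} ∩ {e₂, e₄, e₅, e₈, e₉, e₁₀} = {e₈, e₁₀}
… ∩ ⟦Spanish⟧ = {e₈, e₁₀} ∩ {e₀, e₁, e₂, e₄, e₁₀} = {e₁₀}
… ∩ ⟦dry⟧ = {e₁₀} ∩ {e₀, e₅, e₆, e₉, e₁₀} = {e₁₀}
So ⟦Spanish dry student that voted right of e₁₁⟧ = {e₁₀}.

{e₁₀}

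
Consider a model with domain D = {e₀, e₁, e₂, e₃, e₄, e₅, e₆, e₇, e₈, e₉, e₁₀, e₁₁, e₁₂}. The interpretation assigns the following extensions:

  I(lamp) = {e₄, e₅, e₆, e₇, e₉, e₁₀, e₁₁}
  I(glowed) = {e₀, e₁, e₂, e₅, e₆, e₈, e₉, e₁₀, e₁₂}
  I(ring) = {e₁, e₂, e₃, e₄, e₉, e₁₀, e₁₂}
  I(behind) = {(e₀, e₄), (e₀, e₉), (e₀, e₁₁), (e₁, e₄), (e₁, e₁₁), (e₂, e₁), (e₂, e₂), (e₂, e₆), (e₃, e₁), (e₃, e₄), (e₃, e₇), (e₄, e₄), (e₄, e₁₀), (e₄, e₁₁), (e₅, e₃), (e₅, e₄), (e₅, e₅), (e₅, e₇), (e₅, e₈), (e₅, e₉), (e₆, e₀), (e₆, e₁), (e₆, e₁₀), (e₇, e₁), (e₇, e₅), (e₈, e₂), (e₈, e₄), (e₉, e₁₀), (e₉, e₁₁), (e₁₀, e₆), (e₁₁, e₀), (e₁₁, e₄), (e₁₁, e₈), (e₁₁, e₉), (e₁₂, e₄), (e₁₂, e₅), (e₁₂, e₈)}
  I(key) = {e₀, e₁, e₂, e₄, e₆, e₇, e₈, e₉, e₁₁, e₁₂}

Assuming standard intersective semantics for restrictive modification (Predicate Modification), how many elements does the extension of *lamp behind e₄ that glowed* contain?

1

⟦behind e₄⟧ = {x : ⟨x, e₄⟩ ∈ ⟦behind⟧} = {e₀, e₁, e₃, e₄, e₅, e₈, e₁₁, e₁₂}
⟦that glowed⟧ = ⟦glowed⟧ = {e₀, e₁, e₂, e₅, e₆, e₈, e₉, e₁₀, e₁₂}
⟦lamp⟧ = {e₄, e₅, e₆, e₇, e₉, e₁₀, e₁₁}
… ∩ ⟦behind e₄⟧ = {e₄, e₅, e₆, e₇, e₉, e₁₀, e₁₁} ∩ {e₀, e₁, e₃, e₄, e₅, e₈, e₁₁, e₁₂} = {e₄, e₅, e₁₁}
… ∩ ⟦that glowed⟧ = {e₄, e₅, e₁₁} ∩ {e₀, e₁, e₂, e₅, e₆, e₈, e₉, e₁₀, e₁₂} = {e₅}
⟦lamp behind e₄ that glowed⟧ = {e₅}, so the cardinality is 1.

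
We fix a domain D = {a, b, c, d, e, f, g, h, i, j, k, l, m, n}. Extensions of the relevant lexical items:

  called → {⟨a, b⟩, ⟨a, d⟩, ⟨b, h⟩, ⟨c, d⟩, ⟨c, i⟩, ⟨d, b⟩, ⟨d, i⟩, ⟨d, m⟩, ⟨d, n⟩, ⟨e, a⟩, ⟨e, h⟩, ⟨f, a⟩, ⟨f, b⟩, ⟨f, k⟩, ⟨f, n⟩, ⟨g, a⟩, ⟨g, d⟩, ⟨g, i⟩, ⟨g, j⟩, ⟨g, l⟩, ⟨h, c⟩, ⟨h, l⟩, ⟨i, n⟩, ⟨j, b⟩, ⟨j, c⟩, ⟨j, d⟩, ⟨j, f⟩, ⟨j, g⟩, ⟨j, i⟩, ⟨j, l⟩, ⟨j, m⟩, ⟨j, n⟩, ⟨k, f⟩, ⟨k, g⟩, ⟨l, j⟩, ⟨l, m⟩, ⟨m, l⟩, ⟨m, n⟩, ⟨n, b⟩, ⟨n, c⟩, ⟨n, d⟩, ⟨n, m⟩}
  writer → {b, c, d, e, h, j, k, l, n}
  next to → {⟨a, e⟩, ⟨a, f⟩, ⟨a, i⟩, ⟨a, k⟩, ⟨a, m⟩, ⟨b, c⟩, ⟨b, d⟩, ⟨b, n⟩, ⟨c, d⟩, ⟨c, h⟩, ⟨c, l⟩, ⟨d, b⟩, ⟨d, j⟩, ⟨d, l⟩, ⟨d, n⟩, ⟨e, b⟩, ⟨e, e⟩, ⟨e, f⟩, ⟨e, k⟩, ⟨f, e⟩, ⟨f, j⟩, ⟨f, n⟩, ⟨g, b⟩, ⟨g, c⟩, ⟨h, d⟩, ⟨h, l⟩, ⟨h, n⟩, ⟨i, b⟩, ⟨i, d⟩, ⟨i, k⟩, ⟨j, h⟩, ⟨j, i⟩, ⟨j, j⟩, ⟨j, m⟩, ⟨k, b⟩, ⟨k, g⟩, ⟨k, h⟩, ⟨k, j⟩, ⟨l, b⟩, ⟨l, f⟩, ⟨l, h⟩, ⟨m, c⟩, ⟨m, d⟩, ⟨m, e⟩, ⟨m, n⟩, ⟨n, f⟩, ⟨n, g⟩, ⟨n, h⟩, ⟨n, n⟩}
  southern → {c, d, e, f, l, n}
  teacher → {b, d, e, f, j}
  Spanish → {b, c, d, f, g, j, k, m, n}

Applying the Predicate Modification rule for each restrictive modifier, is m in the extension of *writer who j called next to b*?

no

⟦who j called⟧ = {x : ⟨j, x⟩ ∈ ⟦called⟧} = {b, c, d, f, g, i, l, m, n}
⟦next to b⟧ = {x : ⟨x, b⟩ ∈ ⟦next to⟧} = {d, e, g, i, k, l}
⟦writer⟧ = {b, c, d, e, h, j, k, l, n}
… ∩ ⟦who j called⟧ = {b, c, d, e, h, j, k, l, n} ∩ {b, c, d, f, g, i, l, m, n} = {b, c, d, l, n}
… ∩ ⟦next to b⟧ = {b, c, d, l, n} ∩ {d, e, g, i, k, l} = {d, l}
⟦writer who j called next to b⟧ = {d, l}; m ∉ this set.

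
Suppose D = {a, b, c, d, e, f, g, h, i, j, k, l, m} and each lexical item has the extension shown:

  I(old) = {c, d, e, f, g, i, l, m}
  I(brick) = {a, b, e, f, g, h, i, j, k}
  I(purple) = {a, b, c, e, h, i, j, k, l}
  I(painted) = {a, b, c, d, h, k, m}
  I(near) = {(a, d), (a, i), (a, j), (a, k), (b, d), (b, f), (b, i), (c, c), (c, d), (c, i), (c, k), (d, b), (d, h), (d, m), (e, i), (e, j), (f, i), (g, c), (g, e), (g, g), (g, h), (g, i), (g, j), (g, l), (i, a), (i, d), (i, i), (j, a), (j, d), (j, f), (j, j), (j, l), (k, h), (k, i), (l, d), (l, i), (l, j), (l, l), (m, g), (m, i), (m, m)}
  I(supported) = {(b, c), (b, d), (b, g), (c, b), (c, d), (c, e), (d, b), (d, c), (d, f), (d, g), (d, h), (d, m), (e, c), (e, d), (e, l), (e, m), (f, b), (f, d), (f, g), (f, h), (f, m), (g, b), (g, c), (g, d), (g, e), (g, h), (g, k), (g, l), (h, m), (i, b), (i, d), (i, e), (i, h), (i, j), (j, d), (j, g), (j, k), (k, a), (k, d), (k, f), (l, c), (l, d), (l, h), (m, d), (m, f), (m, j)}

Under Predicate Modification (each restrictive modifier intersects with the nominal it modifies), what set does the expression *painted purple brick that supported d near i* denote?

{b, k}

⟦that supported d⟧ = {x : ⟨x, d⟩ ∈ ⟦supported⟧} = {b, c, e, f, g, i, j, k, l, m}
⟦near i⟧ = {x : ⟨x, i⟩ ∈ ⟦near⟧} = {a, b, c, e, f, g, i, k, l, m}
⟦brick⟧ = {a, b, e, f, g, h, i, j, k}
… ∩ ⟦that supported d⟧ = {a, b, e, f, g, h, i, j, k} ∩ {b, c, e, f, g, i, j, k, l, m} = {b, e, f, g, i, j, k}
… ∩ ⟦near i⟧ = {b, e, f, g, i, j, k} ∩ {a, b, c, e, f, g, i, k, l, m} = {b, e, f, g, i, k}
… ∩ ⟦painted⟧ = {b, e, f, g, i, k} ∩ {a, b, c, d, h, k, m} = {b, k}
… ∩ ⟦purple⟧ = {b, k} ∩ {a, b, c, e, h, i, j, k, l} = {b, k}
So ⟦painted purple brick that supported d near i⟧ = {b, k}.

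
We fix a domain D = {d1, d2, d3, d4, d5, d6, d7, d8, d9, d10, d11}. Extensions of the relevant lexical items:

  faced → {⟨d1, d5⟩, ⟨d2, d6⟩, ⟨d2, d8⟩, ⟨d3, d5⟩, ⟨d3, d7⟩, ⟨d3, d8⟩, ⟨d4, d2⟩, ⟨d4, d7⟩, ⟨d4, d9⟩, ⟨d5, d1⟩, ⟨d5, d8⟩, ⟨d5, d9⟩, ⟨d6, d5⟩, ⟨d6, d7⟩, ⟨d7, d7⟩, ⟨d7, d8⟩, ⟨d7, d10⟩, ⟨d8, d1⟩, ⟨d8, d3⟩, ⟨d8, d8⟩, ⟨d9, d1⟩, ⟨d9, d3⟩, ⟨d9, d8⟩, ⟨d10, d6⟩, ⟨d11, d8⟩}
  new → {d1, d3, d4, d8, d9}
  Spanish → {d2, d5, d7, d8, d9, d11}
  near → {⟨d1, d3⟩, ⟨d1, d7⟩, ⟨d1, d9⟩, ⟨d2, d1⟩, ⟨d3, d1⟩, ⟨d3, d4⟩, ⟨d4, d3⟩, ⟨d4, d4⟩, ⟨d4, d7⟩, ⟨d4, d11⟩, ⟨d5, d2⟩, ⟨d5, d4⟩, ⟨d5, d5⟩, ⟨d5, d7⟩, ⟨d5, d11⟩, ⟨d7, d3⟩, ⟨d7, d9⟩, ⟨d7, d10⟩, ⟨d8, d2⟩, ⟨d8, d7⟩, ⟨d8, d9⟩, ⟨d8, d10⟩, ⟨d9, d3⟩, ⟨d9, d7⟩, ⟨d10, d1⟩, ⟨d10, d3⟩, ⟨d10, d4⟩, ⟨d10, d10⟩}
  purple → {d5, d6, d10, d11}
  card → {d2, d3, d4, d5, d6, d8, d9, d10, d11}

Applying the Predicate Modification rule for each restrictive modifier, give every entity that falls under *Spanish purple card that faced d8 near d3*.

⟦that faced d8⟧ = {x : ⟨x, d8⟩ ∈ ⟦faced⟧} = {d2, d3, d5, d7, d8, d9, d11}
⟦near d3⟧ = {x : ⟨x, d3⟩ ∈ ⟦near⟧} = {d1, d4, d7, d9, d10}
⟦card⟧ = {d2, d3, d4, d5, d6, d8, d9, d10, d11}
… ∩ ⟦that faced d8⟧ = {d2, d3, d4, d5, d6, d8, d9, d10, d11} ∩ {d2, d3, d5, d7, d8, d9, d11} = {d2, d3, d5, d8, d9, d11}
… ∩ ⟦near d3⟧ = {d2, d3, d5, d8, d9, d11} ∩ {d1, d4, d7, d9, d10} = {d9}
… ∩ ⟦Spanish⟧ = {d9} ∩ {d2, d5, d7, d8, d9, d11} = {d9}
… ∩ ⟦purple⟧ = {d9} ∩ {d5, d6, d10, d11} = ∅
So ⟦Spanish purple card that faced d8 near d3⟧ = { }.

{ }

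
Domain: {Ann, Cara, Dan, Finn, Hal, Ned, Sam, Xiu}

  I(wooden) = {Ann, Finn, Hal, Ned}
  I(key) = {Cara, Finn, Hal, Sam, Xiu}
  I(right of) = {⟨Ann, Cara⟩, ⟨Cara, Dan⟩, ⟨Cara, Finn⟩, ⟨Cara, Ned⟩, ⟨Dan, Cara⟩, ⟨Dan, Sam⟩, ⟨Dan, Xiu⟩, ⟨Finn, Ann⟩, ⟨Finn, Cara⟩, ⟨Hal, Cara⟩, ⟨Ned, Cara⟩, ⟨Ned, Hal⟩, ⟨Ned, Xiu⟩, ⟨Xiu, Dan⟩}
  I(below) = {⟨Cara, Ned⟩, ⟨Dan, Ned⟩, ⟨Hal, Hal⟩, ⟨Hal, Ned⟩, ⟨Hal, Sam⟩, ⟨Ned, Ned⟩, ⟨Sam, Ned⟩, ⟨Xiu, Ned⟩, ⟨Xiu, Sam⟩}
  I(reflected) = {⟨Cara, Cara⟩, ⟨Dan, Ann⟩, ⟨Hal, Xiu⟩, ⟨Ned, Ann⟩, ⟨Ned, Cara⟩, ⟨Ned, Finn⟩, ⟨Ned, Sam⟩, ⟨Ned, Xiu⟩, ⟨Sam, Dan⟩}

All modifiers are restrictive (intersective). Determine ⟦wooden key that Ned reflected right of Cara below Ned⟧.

⟦that Ned reflected⟧ = {x : ⟨Ned, x⟩ ∈ ⟦reflected⟧} = {Ann, Cara, Finn, Sam, Xiu}
⟦right of Cara⟧ = {x : ⟨x, Cara⟩ ∈ ⟦right of⟧} = {Ann, Dan, Finn, Hal, Ned}
⟦below Ned⟧ = {x : ⟨x, Ned⟩ ∈ ⟦below⟧} = {Cara, Dan, Hal, Ned, Sam, Xiu}
⟦key⟧ = {Cara, Finn, Hal, Sam, Xiu}
… ∩ ⟦that Ned reflected⟧ = {Cara, Finn, Hal, Sam, Xiu} ∩ {Ann, Cara, Finn, Sam, Xiu} = {Cara, Finn, Sam, Xiu}
… ∩ ⟦right of Cara⟧ = {Cara, Finn, Sam, Xiu} ∩ {Ann, Dan, Finn, Hal, Ned} = {Finn}
… ∩ ⟦below Ned⟧ = {Finn} ∩ {Cara, Dan, Hal, Ned, Sam, Xiu} = ∅
… ∩ ⟦wooden⟧ = ∅ ∩ {Ann, Finn, Hal, Ned} = ∅
So ⟦wooden key that Ned reflected right of Cara below Ned⟧ = {}.

{}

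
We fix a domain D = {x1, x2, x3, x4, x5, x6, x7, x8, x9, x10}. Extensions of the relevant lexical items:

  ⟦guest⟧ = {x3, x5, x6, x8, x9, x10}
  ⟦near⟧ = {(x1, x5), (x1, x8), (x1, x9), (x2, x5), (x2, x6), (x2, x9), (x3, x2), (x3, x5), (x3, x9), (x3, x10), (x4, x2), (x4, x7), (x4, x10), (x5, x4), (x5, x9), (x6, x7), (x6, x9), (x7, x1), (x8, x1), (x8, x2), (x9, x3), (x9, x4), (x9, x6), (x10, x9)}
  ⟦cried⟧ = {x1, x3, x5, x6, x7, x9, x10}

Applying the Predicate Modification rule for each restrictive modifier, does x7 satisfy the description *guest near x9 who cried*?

⟦near x9⟧ = {x : ⟨x, x9⟩ ∈ ⟦near⟧} = {x1, x2, x3, x5, x6, x10}
⟦who cried⟧ = ⟦cried⟧ = {x1, x3, x5, x6, x7, x9, x10}
⟦guest⟧ = {x3, x5, x6, x8, x9, x10}
… ∩ ⟦near x9⟧ = {x3, x5, x6, x8, x9, x10} ∩ {x1, x2, x3, x5, x6, x10} = {x3, x5, x6, x10}
… ∩ ⟦who cried⟧ = {x3, x5, x6, x10} ∩ {x1, x3, x5, x6, x7, x9, x10} = {x3, x5, x6, x10}
⟦guest near x9 who cried⟧ = {x3, x5, x6, x10}; x7 ∉ this set.

no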